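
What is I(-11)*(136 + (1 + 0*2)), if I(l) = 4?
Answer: 548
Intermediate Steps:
I(-11)*(136 + (1 + 0*2)) = 4*(136 + (1 + 0*2)) = 4*(136 + (1 + 0)) = 4*(136 + 1) = 4*137 = 548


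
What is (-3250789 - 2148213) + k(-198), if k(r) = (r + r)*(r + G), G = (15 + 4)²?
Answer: -5463550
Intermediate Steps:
G = 361 (G = 19² = 361)
k(r) = 2*r*(361 + r) (k(r) = (r + r)*(r + 361) = (2*r)*(361 + r) = 2*r*(361 + r))
(-3250789 - 2148213) + k(-198) = (-3250789 - 2148213) + 2*(-198)*(361 - 198) = -5399002 + 2*(-198)*163 = -5399002 - 64548 = -5463550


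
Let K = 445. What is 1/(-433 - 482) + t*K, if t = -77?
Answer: -31352476/915 ≈ -34265.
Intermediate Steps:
1/(-433 - 482) + t*K = 1/(-433 - 482) - 77*445 = 1/(-915) - 34265 = -1/915 - 34265 = -31352476/915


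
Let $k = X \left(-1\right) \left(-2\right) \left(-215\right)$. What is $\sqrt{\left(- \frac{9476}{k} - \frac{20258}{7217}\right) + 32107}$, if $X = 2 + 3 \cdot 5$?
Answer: $\frac{\sqrt{455901883652386615}}{3768305} \approx 179.18$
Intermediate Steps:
$X = 17$ ($X = 2 + 15 = 17$)
$k = -7310$ ($k = 17 \left(-1\right) \left(-2\right) \left(-215\right) = 17 \cdot 2 \left(-215\right) = 17 \left(-430\right) = -7310$)
$\sqrt{\left(- \frac{9476}{k} - \frac{20258}{7217}\right) + 32107} = \sqrt{\left(- \frac{9476}{-7310} - \frac{20258}{7217}\right) + 32107} = \sqrt{\left(\left(-9476\right) \left(- \frac{1}{7310}\right) - \frac{2894}{1031}\right) + 32107} = \sqrt{\left(\frac{4738}{3655} - \frac{2894}{1031}\right) + 32107} = \sqrt{- \frac{5692692}{3768305} + 32107} = \sqrt{\frac{120983275943}{3768305}} = \frac{\sqrt{455901883652386615}}{3768305}$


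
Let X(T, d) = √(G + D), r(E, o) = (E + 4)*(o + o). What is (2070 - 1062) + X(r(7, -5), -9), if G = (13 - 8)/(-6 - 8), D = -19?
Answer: 1008 + I*√3794/14 ≈ 1008.0 + 4.3997*I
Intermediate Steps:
G = -5/14 (G = 5/(-14) = 5*(-1/14) = -5/14 ≈ -0.35714)
r(E, o) = 2*o*(4 + E) (r(E, o) = (4 + E)*(2*o) = 2*o*(4 + E))
X(T, d) = I*√3794/14 (X(T, d) = √(-5/14 - 19) = √(-271/14) = I*√3794/14)
(2070 - 1062) + X(r(7, -5), -9) = (2070 - 1062) + I*√3794/14 = 1008 + I*√3794/14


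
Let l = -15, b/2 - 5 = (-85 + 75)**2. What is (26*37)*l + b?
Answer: -14220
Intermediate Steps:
b = 210 (b = 10 + 2*(-85 + 75)**2 = 10 + 2*(-10)**2 = 10 + 2*100 = 10 + 200 = 210)
(26*37)*l + b = (26*37)*(-15) + 210 = 962*(-15) + 210 = -14430 + 210 = -14220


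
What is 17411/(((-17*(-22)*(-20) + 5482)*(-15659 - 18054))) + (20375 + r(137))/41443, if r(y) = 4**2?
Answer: 1374230246507/2791541382282 ≈ 0.49228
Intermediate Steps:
r(y) = 16
17411/(((-17*(-22)*(-20) + 5482)*(-15659 - 18054))) + (20375 + r(137))/41443 = 17411/(((-17*(-22)*(-20) + 5482)*(-15659 - 18054))) + (20375 + 16)/41443 = 17411/(((374*(-20) + 5482)*(-33713))) + 20391*(1/41443) = 17411/(((-7480 + 5482)*(-33713))) + 20391/41443 = 17411/((-1998*(-33713))) + 20391/41443 = 17411/67358574 + 20391/41443 = 1374230246507/2791541382282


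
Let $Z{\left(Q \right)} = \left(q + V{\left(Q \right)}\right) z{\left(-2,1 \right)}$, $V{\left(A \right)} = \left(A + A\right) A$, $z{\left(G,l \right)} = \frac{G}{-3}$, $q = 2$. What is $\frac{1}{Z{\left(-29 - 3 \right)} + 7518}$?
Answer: $\frac{3}{26654} \approx 0.00011255$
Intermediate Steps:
$z{\left(G,l \right)} = - \frac{G}{3}$ ($z{\left(G,l \right)} = G \left(- \frac{1}{3}\right) = - \frac{G}{3}$)
$V{\left(A \right)} = 2 A^{2}$ ($V{\left(A \right)} = 2 A A = 2 A^{2}$)
$Z{\left(Q \right)} = \frac{4}{3} + \frac{4 Q^{2}}{3}$ ($Z{\left(Q \right)} = \left(2 + 2 Q^{2}\right) \left(\left(- \frac{1}{3}\right) \left(-2\right)\right) = \left(2 + 2 Q^{2}\right) \frac{2}{3} = \frac{4}{3} + \frac{4 Q^{2}}{3}$)
$\frac{1}{Z{\left(-29 - 3 \right)} + 7518} = \frac{1}{\left(\frac{4}{3} + \frac{4 \left(-29 - 3\right)^{2}}{3}\right) + 7518} = \frac{1}{\left(\frac{4}{3} + \frac{4 \left(-32\right)^{2}}{3}\right) + 7518} = \frac{1}{\left(\frac{4}{3} + \frac{4}{3} \cdot 1024\right) + 7518} = \frac{1}{\left(\frac{4}{3} + \frac{4096}{3}\right) + 7518} = \frac{1}{\frac{4100}{3} + 7518} = \frac{1}{\frac{26654}{3}} = \frac{3}{26654}$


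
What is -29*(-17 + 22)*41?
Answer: -5945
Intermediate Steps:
-29*(-17 + 22)*41 = -29*5*41 = -145*41 = -5945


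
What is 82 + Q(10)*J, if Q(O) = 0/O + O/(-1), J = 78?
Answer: -698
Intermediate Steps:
Q(O) = -O (Q(O) = 0 + O*(-1) = 0 - O = -O)
82 + Q(10)*J = 82 - 1*10*78 = 82 - 10*78 = 82 - 780 = -698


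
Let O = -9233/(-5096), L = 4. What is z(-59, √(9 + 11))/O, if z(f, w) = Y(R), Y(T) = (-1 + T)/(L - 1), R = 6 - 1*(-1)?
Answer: 1456/1319 ≈ 1.1039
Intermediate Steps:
R = 7 (R = 6 + 1 = 7)
Y(T) = -⅓ + T/3 (Y(T) = (-1 + T)/(4 - 1) = (-1 + T)/3 = (-1 + T)*(⅓) = -⅓ + T/3)
O = 1319/728 (O = -9233*(-1/5096) = 1319/728 ≈ 1.8118)
z(f, w) = 2 (z(f, w) = -⅓ + (⅓)*7 = -⅓ + 7/3 = 2)
z(-59, √(9 + 11))/O = 2/(1319/728) = 2*(728/1319) = 1456/1319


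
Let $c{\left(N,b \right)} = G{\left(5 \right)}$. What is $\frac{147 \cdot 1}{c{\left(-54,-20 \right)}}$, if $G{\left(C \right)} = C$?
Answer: $\frac{147}{5} \approx 29.4$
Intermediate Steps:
$c{\left(N,b \right)} = 5$
$\frac{147 \cdot 1}{c{\left(-54,-20 \right)}} = \frac{147 \cdot 1}{5} = 147 \cdot \frac{1}{5} = \frac{147}{5}$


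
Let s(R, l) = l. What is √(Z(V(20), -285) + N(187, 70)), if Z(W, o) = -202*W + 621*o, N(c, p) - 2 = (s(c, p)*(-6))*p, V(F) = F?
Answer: I*√210423 ≈ 458.72*I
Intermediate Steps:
N(c, p) = 2 - 6*p² (N(c, p) = 2 + (p*(-6))*p = 2 + (-6*p)*p = 2 - 6*p²)
√(Z(V(20), -285) + N(187, 70)) = √((-202*20 + 621*(-285)) + (2 - 6*70²)) = √((-4040 - 176985) + (2 - 6*4900)) = √(-181025 + (2 - 29400)) = √(-181025 - 29398) = √(-210423) = I*√210423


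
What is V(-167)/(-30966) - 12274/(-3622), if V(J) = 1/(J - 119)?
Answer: 54350967623/16038715836 ≈ 3.3887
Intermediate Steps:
V(J) = 1/(-119 + J)
V(-167)/(-30966) - 12274/(-3622) = 1/(-119 - 167*(-30966)) - 12274/(-3622) = -1/30966/(-286) - 12274*(-1/3622) = -1/286*(-1/30966) + 6137/1811 = 1/8856276 + 6137/1811 = 54350967623/16038715836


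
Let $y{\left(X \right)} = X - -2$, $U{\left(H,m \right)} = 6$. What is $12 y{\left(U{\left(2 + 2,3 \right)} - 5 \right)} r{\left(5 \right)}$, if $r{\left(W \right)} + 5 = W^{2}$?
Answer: $720$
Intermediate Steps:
$y{\left(X \right)} = 2 + X$ ($y{\left(X \right)} = X + 2 = 2 + X$)
$r{\left(W \right)} = -5 + W^{2}$
$12 y{\left(U{\left(2 + 2,3 \right)} - 5 \right)} r{\left(5 \right)} = 12 \left(2 + \left(6 - 5\right)\right) \left(-5 + 5^{2}\right) = 12 \left(2 + \left(6 - 5\right)\right) \left(-5 + 25\right) = 12 \left(2 + 1\right) 20 = 12 \cdot 3 \cdot 20 = 36 \cdot 20 = 720$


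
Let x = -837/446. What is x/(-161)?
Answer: 837/71806 ≈ 0.011656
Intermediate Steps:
x = -837/446 (x = -837*1/446 = -837/446 ≈ -1.8767)
x/(-161) = -837/446/(-161) = -837/446*(-1/161) = 837/71806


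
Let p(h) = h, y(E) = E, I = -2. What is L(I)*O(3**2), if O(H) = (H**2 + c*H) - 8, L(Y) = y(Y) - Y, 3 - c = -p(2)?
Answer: 0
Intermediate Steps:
c = 5 (c = 3 - (-1)*2 = 3 - 1*(-2) = 3 + 2 = 5)
L(Y) = 0 (L(Y) = Y - Y = 0)
O(H) = -8 + H**2 + 5*H (O(H) = (H**2 + 5*H) - 8 = -8 + H**2 + 5*H)
L(I)*O(3**2) = 0*(-8 + (3**2)**2 + 5*3**2) = 0*(-8 + 9**2 + 5*9) = 0*(-8 + 81 + 45) = 0*118 = 0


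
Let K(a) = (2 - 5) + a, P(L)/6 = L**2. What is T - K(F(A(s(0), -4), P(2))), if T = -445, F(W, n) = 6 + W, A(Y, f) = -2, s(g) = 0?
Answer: -446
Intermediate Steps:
P(L) = 6*L**2
K(a) = -3 + a
T - K(F(A(s(0), -4), P(2))) = -445 - (-3 + (6 - 2)) = -445 - (-3 + 4) = -445 - 1*1 = -445 - 1 = -446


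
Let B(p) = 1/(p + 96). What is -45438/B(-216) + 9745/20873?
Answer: 113811294625/20873 ≈ 5.4526e+6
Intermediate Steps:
B(p) = 1/(96 + p)
-45438/B(-216) + 9745/20873 = -45438/(1/(96 - 216)) + 9745/20873 = -45438/(1/(-120)) + 9745*(1/20873) = -45438/(-1/120) + 9745/20873 = -45438*(-120) + 9745/20873 = 5452560 + 9745/20873 = 113811294625/20873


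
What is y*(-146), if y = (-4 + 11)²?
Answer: -7154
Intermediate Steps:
y = 49 (y = 7² = 49)
y*(-146) = 49*(-146) = -7154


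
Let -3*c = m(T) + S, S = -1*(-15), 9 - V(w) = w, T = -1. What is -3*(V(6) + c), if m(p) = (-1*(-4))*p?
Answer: 2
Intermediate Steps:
V(w) = 9 - w
S = 15
m(p) = 4*p
c = -11/3 (c = -(4*(-1) + 15)/3 = -(-4 + 15)/3 = -⅓*11 = -11/3 ≈ -3.6667)
-3*(V(6) + c) = -3*((9 - 1*6) - 11/3) = -3*((9 - 6) - 11/3) = -3*(3 - 11/3) = -3*(-⅔) = 2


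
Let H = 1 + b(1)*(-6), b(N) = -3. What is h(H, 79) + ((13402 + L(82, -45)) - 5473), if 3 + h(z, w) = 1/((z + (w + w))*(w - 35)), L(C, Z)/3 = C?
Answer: 63643537/7788 ≈ 8172.0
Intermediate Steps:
L(C, Z) = 3*C
H = 19 (H = 1 - 3*(-6) = 1 + 18 = 19)
h(z, w) = -3 + 1/((-35 + w)*(z + 2*w)) (h(z, w) = -3 + 1/((z + (w + w))*(w - 35)) = -3 + 1/((z + 2*w)*(-35 + w)) = -3 + 1/((-35 + w)*(z + 2*w)))
h(H, 79) + ((13402 + L(82, -45)) - 5473) = (1 - 6*79**2 + 105*19 + 210*79 - 3*79*19)/(-70*79 - 35*19 + 2*79**2 + 79*19) + ((13402 + 3*82) - 5473) = (1 - 6*6241 + 1995 + 16590 - 4503)/(-5530 - 665 + 2*6241 + 1501) + ((13402 + 246) - 5473) = (1 - 37446 + 1995 + 16590 - 4503)/(-5530 - 665 + 12482 + 1501) + (13648 - 5473) = -23363/7788 + 8175 = 63643537/7788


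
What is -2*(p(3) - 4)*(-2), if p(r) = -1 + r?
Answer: -8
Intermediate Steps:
-2*(p(3) - 4)*(-2) = -2*((-1 + 3) - 4)*(-2) = -2*(2 - 4)*(-2) = -2*(-2)*(-2) = 4*(-2) = -8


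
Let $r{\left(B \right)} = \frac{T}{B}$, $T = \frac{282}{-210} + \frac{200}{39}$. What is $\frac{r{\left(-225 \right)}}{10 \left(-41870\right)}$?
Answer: $\frac{5167}{128593237500} \approx 4.0181 \cdot 10^{-8}$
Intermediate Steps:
$T = \frac{5167}{1365}$ ($T = 282 \left(- \frac{1}{210}\right) + 200 \cdot \frac{1}{39} = - \frac{47}{35} + \frac{200}{39} = \frac{5167}{1365} \approx 3.7853$)
$r{\left(B \right)} = \frac{5167}{1365 B}$
$\frac{r{\left(-225 \right)}}{10 \left(-41870\right)} = \frac{\frac{5167}{1365} \frac{1}{-225}}{10 \left(-41870\right)} = \frac{\frac{5167}{1365} \left(- \frac{1}{225}\right)}{-418700} = \left(- \frac{5167}{307125}\right) \left(- \frac{1}{418700}\right) = \frac{5167}{128593237500}$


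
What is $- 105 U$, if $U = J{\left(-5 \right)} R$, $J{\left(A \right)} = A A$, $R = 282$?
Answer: $-740250$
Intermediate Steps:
$J{\left(A \right)} = A^{2}$
$U = 7050$ ($U = \left(-5\right)^{2} \cdot 282 = 25 \cdot 282 = 7050$)
$- 105 U = \left(-105\right) 7050 = -740250$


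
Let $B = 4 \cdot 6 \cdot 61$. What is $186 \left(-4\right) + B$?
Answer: $720$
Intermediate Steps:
$B = 1464$ ($B = 24 \cdot 61 = 1464$)
$186 \left(-4\right) + B = 186 \left(-4\right) + 1464 = -744 + 1464 = 720$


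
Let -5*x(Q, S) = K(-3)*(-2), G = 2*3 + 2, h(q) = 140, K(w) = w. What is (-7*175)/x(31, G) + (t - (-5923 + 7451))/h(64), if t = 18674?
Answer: 120047/105 ≈ 1143.3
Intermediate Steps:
G = 8 (G = 6 + 2 = 8)
x(Q, S) = -6/5 (x(Q, S) = -(-3)*(-2)/5 = -1/5*6 = -6/5)
(-7*175)/x(31, G) + (t - (-5923 + 7451))/h(64) = (-7*175)/(-6/5) + (18674 - (-5923 + 7451))/140 = -1225*(-5/6) + (18674 - 1*1528)*(1/140) = 6125/6 + (18674 - 1528)*(1/140) = 6125/6 + 17146*(1/140) = 6125/6 + 8573/70 = 120047/105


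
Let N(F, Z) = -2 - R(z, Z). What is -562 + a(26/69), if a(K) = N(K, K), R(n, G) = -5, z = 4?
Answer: -559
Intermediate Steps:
N(F, Z) = 3 (N(F, Z) = -2 - 1*(-5) = -2 + 5 = 3)
a(K) = 3
-562 + a(26/69) = -562 + 3 = -559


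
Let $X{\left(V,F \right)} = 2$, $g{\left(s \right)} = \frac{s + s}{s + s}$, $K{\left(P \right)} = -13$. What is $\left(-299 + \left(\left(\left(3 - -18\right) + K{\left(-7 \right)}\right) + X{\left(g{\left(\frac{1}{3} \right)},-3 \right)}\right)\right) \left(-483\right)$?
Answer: $139587$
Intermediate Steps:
$g{\left(s \right)} = 1$ ($g{\left(s \right)} = \frac{2 s}{2 s} = 2 s \frac{1}{2 s} = 1$)
$\left(-299 + \left(\left(\left(3 - -18\right) + K{\left(-7 \right)}\right) + X{\left(g{\left(\frac{1}{3} \right)},-3 \right)}\right)\right) \left(-483\right) = \left(-299 + \left(\left(\left(3 - -18\right) - 13\right) + 2\right)\right) \left(-483\right) = \left(-299 + \left(\left(\left(3 + 18\right) - 13\right) + 2\right)\right) \left(-483\right) = \left(-299 + \left(\left(21 - 13\right) + 2\right)\right) \left(-483\right) = \left(-299 + \left(8 + 2\right)\right) \left(-483\right) = \left(-299 + 10\right) \left(-483\right) = \left(-289\right) \left(-483\right) = 139587$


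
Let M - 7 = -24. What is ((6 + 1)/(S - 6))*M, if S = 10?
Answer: -119/4 ≈ -29.750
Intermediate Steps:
M = -17 (M = 7 - 24 = -17)
((6 + 1)/(S - 6))*M = ((6 + 1)/(10 - 6))*(-17) = (7/4)*(-17) = -119/4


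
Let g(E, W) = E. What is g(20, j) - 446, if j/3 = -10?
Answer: -426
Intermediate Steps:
j = -30 (j = 3*(-10) = -30)
g(20, j) - 446 = 20 - 446 = -426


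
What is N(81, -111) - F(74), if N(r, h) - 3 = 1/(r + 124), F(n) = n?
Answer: -14554/205 ≈ -70.995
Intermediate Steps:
N(r, h) = 3 + 1/(124 + r) (N(r, h) = 3 + 1/(r + 124) = 3 + 1/(124 + r))
N(81, -111) - F(74) = (373 + 3*81)/(124 + 81) - 1*74 = (373 + 243)/205 - 74 = (1/205)*616 - 74 = 616/205 - 74 = -14554/205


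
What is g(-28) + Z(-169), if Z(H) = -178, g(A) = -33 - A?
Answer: -183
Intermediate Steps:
g(-28) + Z(-169) = (-33 - 1*(-28)) - 178 = (-33 + 28) - 178 = -5 - 178 = -183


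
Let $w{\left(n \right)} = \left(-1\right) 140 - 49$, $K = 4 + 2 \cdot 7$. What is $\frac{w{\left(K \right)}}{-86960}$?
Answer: $\frac{189}{86960} \approx 0.0021734$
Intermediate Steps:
$K = 18$ ($K = 4 + 14 = 18$)
$w{\left(n \right)} = -189$ ($w{\left(n \right)} = -140 - 49 = -189$)
$\frac{w{\left(K \right)}}{-86960} = - \frac{189}{-86960} = \left(-189\right) \left(- \frac{1}{86960}\right) = \frac{189}{86960}$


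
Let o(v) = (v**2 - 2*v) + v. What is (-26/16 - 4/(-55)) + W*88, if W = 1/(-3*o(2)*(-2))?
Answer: 7631/1320 ≈ 5.7811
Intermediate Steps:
o(v) = v**2 - v
W = 1/12 (W = 1/(-6*(-1 + 2)*(-2)) = 1/(-6*(-2)) = 1/12 ≈ 0.083333)
(-26/16 - 4/(-55)) + W*88 = (-26/16 - 4/(-55)) + (1/12)*88 = (-26*1/16 - 4*(-1/55)) + 22/3 = (-13/8 + 4/55) + 22/3 = -683/440 + 22/3 = 7631/1320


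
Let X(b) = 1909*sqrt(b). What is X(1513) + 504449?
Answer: 504449 + 1909*sqrt(1513) ≈ 5.7870e+5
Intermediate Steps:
X(1513) + 504449 = 1909*sqrt(1513) + 504449 = 504449 + 1909*sqrt(1513)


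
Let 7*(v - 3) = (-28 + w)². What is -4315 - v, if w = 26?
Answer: -30230/7 ≈ -4318.6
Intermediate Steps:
v = 25/7 (v = 3 + (-28 + 26)²/7 = 3 + (⅐)*(-2)² = 3 + (⅐)*4 = 3 + 4/7 = 25/7 ≈ 3.5714)
-4315 - v = -4315 - 1*25/7 = -4315 - 25/7 = -30230/7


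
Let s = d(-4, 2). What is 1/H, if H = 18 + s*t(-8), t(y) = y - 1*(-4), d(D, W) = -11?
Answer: 1/62 ≈ 0.016129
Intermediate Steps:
t(y) = 4 + y (t(y) = y + 4 = 4 + y)
s = -11
H = 62 (H = 18 - 11*(4 - 8) = 18 - 11*(-4) = 18 + 44 = 62)
1/H = 1/62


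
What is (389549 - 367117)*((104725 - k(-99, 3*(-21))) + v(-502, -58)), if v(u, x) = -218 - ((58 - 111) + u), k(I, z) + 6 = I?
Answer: 2359106144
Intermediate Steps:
k(I, z) = -6 + I
v(u, x) = -165 - u (v(u, x) = -218 - (-53 + u) = -218 + (53 - u) = -165 - u)
(389549 - 367117)*((104725 - k(-99, 3*(-21))) + v(-502, -58)) = (389549 - 367117)*((104725 - (-6 - 99)) + (-165 - 1*(-502))) = 22432*((104725 - 1*(-105)) + (-165 + 502)) = 22432*((104725 + 105) + 337) = 22432*(104830 + 337) = 22432*105167 = 2359106144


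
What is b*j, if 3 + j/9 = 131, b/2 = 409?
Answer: 942336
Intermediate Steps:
b = 818 (b = 2*409 = 818)
j = 1152 (j = -27 + 9*131 = -27 + 1179 = 1152)
b*j = 818*1152 = 942336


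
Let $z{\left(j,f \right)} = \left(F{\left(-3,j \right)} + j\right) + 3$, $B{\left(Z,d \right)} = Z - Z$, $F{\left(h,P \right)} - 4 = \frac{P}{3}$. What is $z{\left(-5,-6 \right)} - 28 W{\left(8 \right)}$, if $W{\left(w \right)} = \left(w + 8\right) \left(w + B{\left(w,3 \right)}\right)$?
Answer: $- \frac{10751}{3} \approx -3583.7$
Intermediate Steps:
$F{\left(h,P \right)} = 4 + \frac{P}{3}$
$B{\left(Z,d \right)} = 0$
$W{\left(w \right)} = w \left(8 + w\right)$ ($W{\left(w \right)} = \left(w + 8\right) \left(w + 0\right) = \left(8 + w\right) w = w \left(8 + w\right)$)
$z{\left(j,f \right)} = 7 + \frac{4 j}{3}$ ($z{\left(j,f \right)} = \left(\left(4 + \frac{j}{3}\right) + j\right) + 3 = \left(4 + \frac{4 j}{3}\right) + 3 = 7 + \frac{4 j}{3}$)
$z{\left(-5,-6 \right)} - 28 W{\left(8 \right)} = \left(7 + \frac{4}{3} \left(-5\right)\right) - 28 \cdot 8 \left(8 + 8\right) = \left(7 - \frac{20}{3}\right) - 28 \cdot 8 \cdot 16 = \frac{1}{3} - 3584 = - \frac{10751}{3}$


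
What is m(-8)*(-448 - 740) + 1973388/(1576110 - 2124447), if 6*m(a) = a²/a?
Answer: 288864140/182779 ≈ 1580.4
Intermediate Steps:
m(a) = a/6 (m(a) = (a²/a)/6 = a/6)
m(-8)*(-448 - 740) + 1973388/(1576110 - 2124447) = ((⅙)*(-8))*(-448 - 740) + 1973388/(1576110 - 2124447) = -4/3*(-1188) + 1973388/(-548337) = 1584 + 1973388*(-1/548337) = 1584 - 657796/182779 = 288864140/182779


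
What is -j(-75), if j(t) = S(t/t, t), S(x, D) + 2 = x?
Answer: 1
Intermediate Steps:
S(x, D) = -2 + x
j(t) = -1 (j(t) = -2 + t/t = -2 + 1 = -1)
-j(-75) = -1*(-1) = 1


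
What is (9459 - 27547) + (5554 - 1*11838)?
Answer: -24372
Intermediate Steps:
(9459 - 27547) + (5554 - 1*11838) = -18088 + (5554 - 11838) = -18088 - 6284 = -24372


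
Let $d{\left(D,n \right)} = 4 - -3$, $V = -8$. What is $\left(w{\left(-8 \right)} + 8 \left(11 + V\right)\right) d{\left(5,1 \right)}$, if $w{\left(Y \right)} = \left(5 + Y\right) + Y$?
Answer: $91$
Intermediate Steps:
$d{\left(D,n \right)} = 7$ ($d{\left(D,n \right)} = 4 + 3 = 7$)
$w{\left(Y \right)} = 5 + 2 Y$
$\left(w{\left(-8 \right)} + 8 \left(11 + V\right)\right) d{\left(5,1 \right)} = \left(\left(5 + 2 \left(-8\right)\right) + 8 \left(11 - 8\right)\right) 7 = \left(\left(5 - 16\right) + 8 \cdot 3\right) 7 = \left(-11 + 24\right) 7 = 13 \cdot 7 = 91$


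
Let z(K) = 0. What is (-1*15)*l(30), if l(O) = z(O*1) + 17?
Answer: -255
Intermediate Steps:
l(O) = 17 (l(O) = 0 + 17 = 17)
(-1*15)*l(30) = -1*15*17 = -15*17 = -255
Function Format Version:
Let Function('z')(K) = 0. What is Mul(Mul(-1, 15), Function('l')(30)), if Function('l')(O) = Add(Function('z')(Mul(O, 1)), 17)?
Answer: -255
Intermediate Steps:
Function('l')(O) = 17 (Function('l')(O) = Add(0, 17) = 17)
Mul(Mul(-1, 15), Function('l')(30)) = Mul(Mul(-1, 15), 17) = Mul(-15, 17) = -255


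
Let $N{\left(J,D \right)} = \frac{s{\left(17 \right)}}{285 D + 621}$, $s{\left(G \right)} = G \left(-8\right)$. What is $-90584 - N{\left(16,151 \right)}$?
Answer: $- \frac{29077463}{321} \approx -90584.0$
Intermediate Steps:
$s{\left(G \right)} = - 8 G$
$N{\left(J,D \right)} = - \frac{136}{621 + 285 D}$ ($N{\left(J,D \right)} = \frac{\left(-8\right) 17}{285 D + 621} = - \frac{136}{621 + 285 D}$)
$-90584 - N{\left(16,151 \right)} = -90584 - - \frac{136}{621 + 285 \cdot 151} = -90584 - - \frac{136}{621 + 43035} = -90584 - - \frac{136}{43656} = -90584 - \left(-136\right) \frac{1}{43656} = -90584 - - \frac{1}{321} = -90584 + \frac{1}{321} = - \frac{29077463}{321}$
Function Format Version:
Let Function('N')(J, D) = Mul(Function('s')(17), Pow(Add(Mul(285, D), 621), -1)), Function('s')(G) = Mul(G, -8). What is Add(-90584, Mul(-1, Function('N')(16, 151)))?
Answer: Rational(-29077463, 321) ≈ -90584.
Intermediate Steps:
Function('s')(G) = Mul(-8, G)
Function('N')(J, D) = Mul(-136, Pow(Add(621, Mul(285, D)), -1)) (Function('N')(J, D) = Mul(Mul(-8, 17), Pow(Add(Mul(285, D), 621), -1)) = Mul(-136, Pow(Add(621, Mul(285, D)), -1)))
Add(-90584, Mul(-1, Function('N')(16, 151))) = Add(-90584, Mul(-1, Mul(-136, Pow(Add(621, Mul(285, 151)), -1)))) = Add(-90584, Mul(-1, Mul(-136, Pow(Add(621, 43035), -1)))) = Add(-90584, Mul(-1, Mul(-136, Pow(43656, -1)))) = Add(-90584, Mul(-1, Mul(-136, Rational(1, 43656)))) = Add(-90584, Mul(-1, Rational(-1, 321))) = Add(-90584, Rational(1, 321)) = Rational(-29077463, 321)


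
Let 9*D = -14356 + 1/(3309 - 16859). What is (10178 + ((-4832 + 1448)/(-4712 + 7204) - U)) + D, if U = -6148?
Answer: 373024634459/25324950 ≈ 14730.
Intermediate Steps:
D = -64841267/40650 (D = (-14356 + 1/(3309 - 16859))/9 = (-14356 + 1/(-13550))/9 = (-14356 - 1/13550)/9 = (⅑)*(-194523801/13550) = -64841267/40650 ≈ -1595.1)
(10178 + ((-4832 + 1448)/(-4712 + 7204) - U)) + D = (10178 + ((-4832 + 1448)/(-4712 + 7204) - 1*(-6148))) - 64841267/40650 = (10178 + (-3384/2492 + 6148)) - 64841267/40650 = (10178 + (-3384*1/2492 + 6148)) - 64841267/40650 = (10178 + (-846/623 + 6148)) - 64841267/40650 = (10178 + 3829358/623) - 64841267/40650 = 10170252/623 - 64841267/40650 = 373024634459/25324950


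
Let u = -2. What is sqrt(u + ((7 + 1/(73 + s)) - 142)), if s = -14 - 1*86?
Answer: 10*I*sqrt(111)/9 ≈ 11.706*I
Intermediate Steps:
s = -100 (s = -14 - 86 = -100)
sqrt(u + ((7 + 1/(73 + s)) - 142)) = sqrt(-2 + ((7 + 1/(73 - 100)) - 142)) = sqrt(-2 + ((7 + 1/(-27)) - 142)) = sqrt(-2 + ((7 - 1/27) - 142)) = sqrt(-2 + (188/27 - 142)) = sqrt(-2 - 3646/27) = sqrt(-3700/27) = 10*I*sqrt(111)/9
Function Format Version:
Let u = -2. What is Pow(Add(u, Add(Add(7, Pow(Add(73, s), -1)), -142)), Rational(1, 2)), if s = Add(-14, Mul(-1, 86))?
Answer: Mul(Rational(10, 9), I, Pow(111, Rational(1, 2))) ≈ Mul(11.706, I)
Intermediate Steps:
s = -100 (s = Add(-14, -86) = -100)
Pow(Add(u, Add(Add(7, Pow(Add(73, s), -1)), -142)), Rational(1, 2)) = Pow(Add(-2, Add(Add(7, Pow(Add(73, -100), -1)), -142)), Rational(1, 2)) = Pow(Add(-2, Add(Add(7, Pow(-27, -1)), -142)), Rational(1, 2)) = Pow(Add(-2, Add(Add(7, Rational(-1, 27)), -142)), Rational(1, 2)) = Pow(Add(-2, Add(Rational(188, 27), -142)), Rational(1, 2)) = Pow(Add(-2, Rational(-3646, 27)), Rational(1, 2)) = Pow(Rational(-3700, 27), Rational(1, 2)) = Mul(Rational(10, 9), I, Pow(111, Rational(1, 2)))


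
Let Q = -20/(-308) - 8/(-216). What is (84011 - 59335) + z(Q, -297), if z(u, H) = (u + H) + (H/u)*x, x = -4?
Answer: 3969965686/110187 ≈ 36029.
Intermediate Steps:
Q = 212/2079 (Q = -20*(-1/308) - 8*(-1/216) = 5/77 + 1/27 = 212/2079 ≈ 0.10197)
z(u, H) = H + u - 4*H/u (z(u, H) = (u + H) + (H/u)*(-4) = (H + u) - 4*H/u = H + u - 4*H/u)
(84011 - 59335) + z(Q, -297) = (84011 - 59335) + (-297 + 212/2079 - 4*(-297)/212/2079) = 24676 + (-297 + 212/2079 - 4*(-297)*2079/212) = 24676 + (-297 + 212/2079 + 617463/53) = 24676 + 1250991274/110187 = 3969965686/110187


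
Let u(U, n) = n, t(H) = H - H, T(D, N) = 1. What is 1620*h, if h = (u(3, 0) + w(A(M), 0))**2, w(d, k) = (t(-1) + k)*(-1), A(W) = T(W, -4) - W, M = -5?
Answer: 0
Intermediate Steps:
t(H) = 0
A(W) = 1 - W
w(d, k) = -k (w(d, k) = (0 + k)*(-1) = k*(-1) = -k)
h = 0 (h = (0 - 1*0)**2 = (0 + 0)**2 = 0**2 = 0)
1620*h = 1620*0 = 0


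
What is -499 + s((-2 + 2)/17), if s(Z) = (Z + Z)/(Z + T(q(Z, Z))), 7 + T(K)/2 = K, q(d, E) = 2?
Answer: -499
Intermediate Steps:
T(K) = -14 + 2*K
s(Z) = 2*Z/(-10 + Z) (s(Z) = (Z + Z)/(Z + (-14 + 2*2)) = (2*Z)/(Z + (-14 + 4)) = (2*Z)/(Z - 10) = (2*Z)/(-10 + Z) = 2*Z/(-10 + Z))
-499 + s((-2 + 2)/17) = -499 + 2*((-2 + 2)/17)/(-10 + (-2 + 2)/17) = -499 + 2*(0*(1/17))/(-10 + 0*(1/17)) = -499 + 2*0/(-10 + 0) = -499 + 2*0/(-10) = -499 + 2*0*(-⅒) = -499 + 0 = -499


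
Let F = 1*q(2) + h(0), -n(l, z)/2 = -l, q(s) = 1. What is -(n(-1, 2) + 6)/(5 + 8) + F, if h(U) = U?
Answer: 9/13 ≈ 0.69231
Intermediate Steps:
n(l, z) = 2*l (n(l, z) = -(-2)*l = 2*l)
F = 1 (F = 1*1 + 0 = 1 + 0 = 1)
-(n(-1, 2) + 6)/(5 + 8) + F = -(2*(-1) + 6)/(5 + 8) + 1 = -(-2 + 6)/13 + 1 = -4/13 + 1 = 9/13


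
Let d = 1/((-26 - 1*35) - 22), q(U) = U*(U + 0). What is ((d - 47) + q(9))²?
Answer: 7958041/6889 ≈ 1155.2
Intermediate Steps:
q(U) = U² (q(U) = U*U = U²)
d = -1/83 (d = 1/((-26 - 35) - 22) = 1/(-61 - 22) = 1/(-83) = -1/83 ≈ -0.012048)
((d - 47) + q(9))² = ((-1/83 - 47) + 9²)² = (-3902/83 + 81)² = (2821/83)² = 7958041/6889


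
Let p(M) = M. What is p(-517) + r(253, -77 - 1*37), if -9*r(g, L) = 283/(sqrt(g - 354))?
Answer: -517 + 283*I*sqrt(101)/909 ≈ -517.0 + 3.1288*I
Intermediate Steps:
r(g, L) = -283/(9*sqrt(-354 + g)) (r(g, L) = -283/(9*(sqrt(g - 354))) = -283/(9*(sqrt(-354 + g))) = -283/(9*sqrt(-354 + g)))
p(-517) + r(253, -77 - 1*37) = -517 - 283/(9*sqrt(-354 + 253)) = -517 - (-283)*I*sqrt(101)/909 = -517 + 283*I*sqrt(101)/909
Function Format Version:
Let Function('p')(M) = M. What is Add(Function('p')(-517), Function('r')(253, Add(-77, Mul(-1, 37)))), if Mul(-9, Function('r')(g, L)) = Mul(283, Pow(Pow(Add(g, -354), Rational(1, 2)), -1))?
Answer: Add(-517, Mul(Rational(283, 909), I, Pow(101, Rational(1, 2)))) ≈ Add(-517.00, Mul(3.1288, I))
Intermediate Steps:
Function('r')(g, L) = Mul(Rational(-283, 9), Pow(Add(-354, g), Rational(-1, 2))) (Function('r')(g, L) = Mul(Rational(-1, 9), Mul(283, Pow(Pow(Add(g, -354), Rational(1, 2)), -1))) = Mul(Rational(-1, 9), Mul(283, Pow(Pow(Add(-354, g), Rational(1, 2)), -1))) = Mul(Rational(-1, 9), Mul(283, Pow(Add(-354, g), Rational(-1, 2)))) = Mul(Rational(-283, 9), Pow(Add(-354, g), Rational(-1, 2))))
Add(Function('p')(-517), Function('r')(253, Add(-77, Mul(-1, 37)))) = Add(-517, Mul(Rational(-283, 9), Pow(Add(-354, 253), Rational(-1, 2)))) = Add(-517, Mul(Rational(-283, 9), Pow(-101, Rational(-1, 2)))) = Add(-517, Mul(Rational(-283, 9), Mul(Rational(-1, 101), I, Pow(101, Rational(1, 2))))) = Add(-517, Mul(Rational(283, 909), I, Pow(101, Rational(1, 2))))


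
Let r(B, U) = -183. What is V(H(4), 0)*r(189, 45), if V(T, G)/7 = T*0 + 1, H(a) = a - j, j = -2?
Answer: -1281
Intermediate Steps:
H(a) = 2 + a (H(a) = a - 1*(-2) = a + 2 = 2 + a)
V(T, G) = 7 (V(T, G) = 7*(T*0 + 1) = 7*(0 + 1) = 7*1 = 7)
V(H(4), 0)*r(189, 45) = 7*(-183) = -1281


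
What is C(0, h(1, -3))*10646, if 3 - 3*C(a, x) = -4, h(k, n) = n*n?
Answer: 74522/3 ≈ 24841.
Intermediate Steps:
h(k, n) = n**2
C(a, x) = 7/3 (C(a, x) = 1 - 1/3*(-4) = 1 + 4/3 = 7/3)
C(0, h(1, -3))*10646 = (7/3)*10646 = 74522/3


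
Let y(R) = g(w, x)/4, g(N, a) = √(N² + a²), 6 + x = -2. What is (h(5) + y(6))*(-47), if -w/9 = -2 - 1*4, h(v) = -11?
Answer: 517 - 47*√745/2 ≈ -124.43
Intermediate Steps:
x = -8 (x = -6 - 2 = -8)
w = 54 (w = -9*(-2 - 1*4) = -9*(-2 - 4) = -9*(-6) = 54)
y(R) = √745/2 (y(R) = √(54² + (-8)²)/4 = √(2916 + 64)*(¼) = √2980*(¼) = (2*√745)*(¼) = √745/2)
(h(5) + y(6))*(-47) = (-11 + √745/2)*(-47) = 517 - 47*√745/2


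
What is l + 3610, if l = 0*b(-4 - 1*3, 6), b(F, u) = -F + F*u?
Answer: 3610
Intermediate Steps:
l = 0 (l = 0*((-4 - 1*3)*(-1 + 6)) = 0*((-4 - 3)*5) = 0*(-7*5) = 0*(-35) = 0)
l + 3610 = 0 + 3610 = 3610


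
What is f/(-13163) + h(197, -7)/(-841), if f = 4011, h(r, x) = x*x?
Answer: -4018238/11070083 ≈ -0.36298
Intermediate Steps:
h(r, x) = x**2
f/(-13163) + h(197, -7)/(-841) = 4011/(-13163) + (-7)**2/(-841) = 4011*(-1/13163) + 49*(-1/841) = -4011/13163 - 49/841 = -4018238/11070083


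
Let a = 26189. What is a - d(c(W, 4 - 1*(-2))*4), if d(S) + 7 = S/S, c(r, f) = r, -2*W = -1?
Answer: 26195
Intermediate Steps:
W = ½ (W = -½*(-1) = ½ ≈ 0.50000)
d(S) = -6 (d(S) = -7 + S/S = -7 + 1 = -6)
a - d(c(W, 4 - 1*(-2))*4) = 26189 - 1*(-6) = 26189 + 6 = 26195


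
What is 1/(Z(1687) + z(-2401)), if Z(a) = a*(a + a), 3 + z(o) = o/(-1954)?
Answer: 1954/11122043391 ≈ 1.7569e-7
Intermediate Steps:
z(o) = -3 - o/1954 (z(o) = -3 + o/(-1954) = -3 + o*(-1/1954) = -3 - o/1954)
Z(a) = 2*a**2 (Z(a) = a*(2*a) = 2*a**2)
1/(Z(1687) + z(-2401)) = 1/(2*1687**2 + (-3 - 1/1954*(-2401))) = 1/(2*2845969 + (-3 + 2401/1954)) = 1/(5691938 - 3461/1954) = 1/(11122043391/1954) = 1954/11122043391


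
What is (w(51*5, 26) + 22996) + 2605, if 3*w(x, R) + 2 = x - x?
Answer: 76801/3 ≈ 25600.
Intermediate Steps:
w(x, R) = -⅔ (w(x, R) = -⅔ + (x - x)/3 = -⅔ + (⅓)*0 = -⅔ + 0 = -⅔)
(w(51*5, 26) + 22996) + 2605 = (-⅔ + 22996) + 2605 = 68986/3 + 2605 = 76801/3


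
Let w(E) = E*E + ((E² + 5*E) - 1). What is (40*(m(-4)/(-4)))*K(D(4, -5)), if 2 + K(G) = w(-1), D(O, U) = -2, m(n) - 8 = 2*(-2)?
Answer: 240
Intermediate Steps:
m(n) = 4 (m(n) = 8 + 2*(-2) = 8 - 4 = 4)
w(E) = -1 + 2*E² + 5*E (w(E) = E² + (-1 + E² + 5*E) = -1 + 2*E² + 5*E)
K(G) = -6 (K(G) = -2 + (-1 + 2*(-1)² + 5*(-1)) = -2 + (-1 + 2*1 - 5) = -2 + (-1 + 2 - 5) = -2 - 4 = -6)
(40*(m(-4)/(-4)))*K(D(4, -5)) = (40*(4/(-4)))*(-6) = (40*(4*(-¼)))*(-6) = (40*(-1))*(-6) = -40*(-6) = 240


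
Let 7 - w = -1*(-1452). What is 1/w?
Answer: -1/1445 ≈ -0.00069204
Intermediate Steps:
w = -1445 (w = 7 - (-1)*(-1452) = 7 - 1*1452 = 7 - 1452 = -1445)
1/w = 1/(-1445) = -1/1445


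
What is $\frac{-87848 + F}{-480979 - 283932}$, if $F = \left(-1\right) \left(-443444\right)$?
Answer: $- \frac{355596}{764911} \approx -0.46489$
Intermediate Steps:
$F = 443444$
$\frac{-87848 + F}{-480979 - 283932} = \frac{-87848 + 443444}{-480979 - 283932} = \frac{355596}{-764911} = 355596 \left(- \frac{1}{764911}\right) = - \frac{355596}{764911}$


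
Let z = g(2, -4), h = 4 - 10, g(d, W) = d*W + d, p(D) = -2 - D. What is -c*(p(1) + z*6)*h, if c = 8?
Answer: -1872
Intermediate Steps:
g(d, W) = d + W*d (g(d, W) = W*d + d = d + W*d)
h = -6
z = -6 (z = 2*(1 - 4) = 2*(-3) = -6)
-c*(p(1) + z*6)*h = -8*((-2 - 1*1) - 6*6)*(-6) = -8*((-2 - 1) - 36)*(-6) = -8*(-3 - 36)*(-6) = -8*(-39)*(-6) = -(-312)*(-6) = -1*1872 = -1872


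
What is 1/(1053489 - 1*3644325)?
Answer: -1/2590836 ≈ -3.8598e-7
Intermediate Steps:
1/(1053489 - 1*3644325) = 1/(1053489 - 3644325) = 1/(-2590836) = -1/2590836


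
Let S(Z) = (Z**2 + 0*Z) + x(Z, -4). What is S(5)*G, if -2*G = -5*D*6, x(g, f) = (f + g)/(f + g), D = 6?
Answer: 2340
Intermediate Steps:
x(g, f) = 1
S(Z) = 1 + Z**2 (S(Z) = (Z**2 + 0*Z) + 1 = (Z**2 + 0) + 1 = Z**2 + 1 = 1 + Z**2)
G = 90 (G = -(-5*6)*6/2 = -(-15)*6 = -1/2*(-180) = 90)
S(5)*G = (1 + 5**2)*90 = (1 + 25)*90 = 26*90 = 2340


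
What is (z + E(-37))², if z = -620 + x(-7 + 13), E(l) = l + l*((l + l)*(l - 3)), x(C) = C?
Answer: 12137649241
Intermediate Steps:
E(l) = l + 2*l²*(-3 + l) (E(l) = l + l*((2*l)*(-3 + l)) = l + l*(2*l*(-3 + l)) = l + 2*l²*(-3 + l))
z = -614 (z = -620 + (-7 + 13) = -620 + 6 = -614)
(z + E(-37))² = (-614 - 37*(1 - 6*(-37) + 2*(-37)²))² = (-614 - 37*(1 + 222 + 2*1369))² = (-614 - 37*(1 + 222 + 2738))² = (-614 - 37*2961)² = (-614 - 109557)² = (-110171)² = 12137649241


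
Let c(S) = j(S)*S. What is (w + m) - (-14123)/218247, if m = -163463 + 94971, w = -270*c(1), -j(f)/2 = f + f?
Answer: -14712452641/218247 ≈ -67412.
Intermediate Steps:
j(f) = -4*f (j(f) = -2*(f + f) = -4*f)
c(S) = -4*S² (c(S) = (-4*S)*S = -4*S²)
w = 1080 (w = -(-1080)*1² = -(-1080) = -270*(-4) = 1080)
m = -68492
(w + m) - (-14123)/218247 = (1080 - 68492) - (-14123)/218247 = -67412 - (-14123)/218247 = -67412 - 1*(-14123/218247) = -67412 + 14123/218247 = -14712452641/218247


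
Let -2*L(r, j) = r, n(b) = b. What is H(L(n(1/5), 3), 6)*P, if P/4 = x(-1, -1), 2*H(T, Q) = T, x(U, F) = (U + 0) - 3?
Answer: ⅘ ≈ 0.80000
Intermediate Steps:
L(r, j) = -r/2
x(U, F) = -3 + U (x(U, F) = U - 3 = -3 + U)
H(T, Q) = T/2
P = -16 (P = 4*(-3 - 1) = 4*(-4) = -16)
H(L(n(1/5), 3), 6)*P = ((-½/5)/2)*(-16) = ((-½*⅕)/2)*(-16) = ((½)*(-⅒))*(-16) = -1/20*(-16) = ⅘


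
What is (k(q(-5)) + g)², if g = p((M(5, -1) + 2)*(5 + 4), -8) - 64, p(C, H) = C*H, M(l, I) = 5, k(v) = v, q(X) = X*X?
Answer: 294849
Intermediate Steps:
q(X) = X²
g = -568 (g = ((5 + 2)*(5 + 4))*(-8) - 64 = (7*9)*(-8) - 64 = 63*(-8) - 64 = -504 - 64 = -568)
(k(q(-5)) + g)² = ((-5)² - 568)² = (25 - 568)² = (-543)² = 294849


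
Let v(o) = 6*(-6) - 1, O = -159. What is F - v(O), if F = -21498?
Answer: -21461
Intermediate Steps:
v(o) = -37 (v(o) = -36 - 1 = -37)
F - v(O) = -21498 - 1*(-37) = -21498 + 37 = -21461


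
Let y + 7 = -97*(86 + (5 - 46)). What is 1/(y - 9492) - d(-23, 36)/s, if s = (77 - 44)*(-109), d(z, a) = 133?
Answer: 1840315/49868808 ≈ 0.036903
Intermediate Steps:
s = -3597 (s = 33*(-109) = -3597)
y = -4372 (y = -7 - 97*(86 + (5 - 46)) = -7 - 97*(86 - 41) = -7 - 97*45 = -7 - 4365 = -4372)
1/(y - 9492) - d(-23, 36)/s = 1/(-4372 - 9492) - 133/(-3597) = 1/(-13864) - 133*(-1)/3597 = -1/13864 - 1*(-133/3597) = -1/13864 + 133/3597 = 1840315/49868808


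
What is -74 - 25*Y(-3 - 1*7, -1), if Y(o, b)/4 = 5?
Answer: -574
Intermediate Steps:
Y(o, b) = 20 (Y(o, b) = 4*5 = 20)
-74 - 25*Y(-3 - 1*7, -1) = -74 - 25*20 = -74 - 500 = -574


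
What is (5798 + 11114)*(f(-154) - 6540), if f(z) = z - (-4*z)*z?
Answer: 1491131040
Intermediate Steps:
f(z) = z + 4*z**2 (f(z) = z - (-4)*z**2 = z + 4*z**2)
(5798 + 11114)*(f(-154) - 6540) = (5798 + 11114)*(-154*(1 + 4*(-154)) - 6540) = 16912*(-154*(1 - 616) - 6540) = 16912*(-154*(-615) - 6540) = 16912*(94710 - 6540) = 16912*88170 = 1491131040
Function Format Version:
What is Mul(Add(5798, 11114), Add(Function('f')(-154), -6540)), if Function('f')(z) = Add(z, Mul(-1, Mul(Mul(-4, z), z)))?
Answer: 1491131040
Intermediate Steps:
Function('f')(z) = Add(z, Mul(4, Pow(z, 2))) (Function('f')(z) = Add(z, Mul(-1, Mul(-4, Pow(z, 2)))) = Add(z, Mul(4, Pow(z, 2))))
Mul(Add(5798, 11114), Add(Function('f')(-154), -6540)) = Mul(Add(5798, 11114), Add(Mul(-154, Add(1, Mul(4, -154))), -6540)) = Mul(16912, Add(Mul(-154, Add(1, -616)), -6540)) = Mul(16912, Add(Mul(-154, -615), -6540)) = Mul(16912, Add(94710, -6540)) = Mul(16912, 88170) = 1491131040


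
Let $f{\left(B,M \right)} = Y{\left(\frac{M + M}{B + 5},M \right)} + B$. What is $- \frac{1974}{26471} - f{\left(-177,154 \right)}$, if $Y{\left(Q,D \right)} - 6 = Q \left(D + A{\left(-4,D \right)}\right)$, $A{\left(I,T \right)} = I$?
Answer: $\frac{500296431}{1138253} \approx 439.53$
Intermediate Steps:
$Y{\left(Q,D \right)} = 6 + Q \left(-4 + D\right)$ ($Y{\left(Q,D \right)} = 6 + Q \left(D - 4\right) = 6 + Q \left(-4 + D\right)$)
$f{\left(B,M \right)} = 6 + B - \frac{8 M}{5 + B} + \frac{2 M^{2}}{5 + B}$ ($f{\left(B,M \right)} = \left(6 - 4 \frac{M + M}{B + 5} + M \frac{M + M}{B + 5}\right) + B = \left(6 - 4 \frac{2 M}{5 + B} + M \frac{2 M}{5 + B}\right) + B = \left(6 - \frac{8 M}{5 + B} + \frac{2 M^{2}}{5 + B}\right) + B = 6 + B - \frac{8 M}{5 + B} + \frac{2 M^{2}}{5 + B}$)
$- \frac{1974}{26471} - f{\left(-177,154 \right)} = - \frac{1974}{26471} - \frac{\left(-8\right) 154 + 2 \cdot 154^{2} + \left(5 - 177\right) \left(6 - 177\right)}{5 - 177} = \left(-1974\right) \frac{1}{26471} - \frac{-1232 + 2 \cdot 23716 - -29412}{-172} = - \frac{1974}{26471} - - \frac{-1232 + 47432 + 29412}{172} = - \frac{1974}{26471} - \left(- \frac{1}{172}\right) 75612 = - \frac{1974}{26471} - - \frac{18903}{43} = - \frac{1974}{26471} + \frac{18903}{43} = \frac{500296431}{1138253}$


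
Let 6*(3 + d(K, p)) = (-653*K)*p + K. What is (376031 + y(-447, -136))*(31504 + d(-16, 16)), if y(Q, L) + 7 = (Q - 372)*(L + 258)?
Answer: 49168680374/3 ≈ 1.6390e+10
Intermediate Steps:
d(K, p) = -3 + K/6 - 653*K*p/6 (d(K, p) = -3 + ((-653*K)*p + K)/6 = -3 + (-653*K*p + K)/6 = -3 + (K - 653*K*p)/6 = -3 + (K/6 - 653*K*p/6) = -3 + K/6 - 653*K*p/6)
y(Q, L) = -7 + (-372 + Q)*(258 + L) (y(Q, L) = -7 + (Q - 372)*(L + 258) = -7 + (-372 + Q)*(258 + L))
(376031 + y(-447, -136))*(31504 + d(-16, 16)) = (376031 + (-95983 - 372*(-136) + 258*(-447) - 136*(-447)))*(31504 + (-3 + (⅙)*(-16) - 653/6*(-16)*16)) = (376031 + (-95983 + 50592 - 115326 + 60792))*(31504 + (-3 - 8/3 + 83584/3)) = (376031 - 99925)*(31504 + 83567/3) = 276106*(178079/3) = 49168680374/3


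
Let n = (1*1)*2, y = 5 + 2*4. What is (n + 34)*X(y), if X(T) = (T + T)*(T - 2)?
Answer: 10296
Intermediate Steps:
y = 13 (y = 5 + 8 = 13)
X(T) = 2*T*(-2 + T) (X(T) = (2*T)*(-2 + T) = 2*T*(-2 + T))
n = 2 (n = 1*2 = 2)
(n + 34)*X(y) = (2 + 34)*(2*13*(-2 + 13)) = 36*(2*13*11) = 36*286 = 10296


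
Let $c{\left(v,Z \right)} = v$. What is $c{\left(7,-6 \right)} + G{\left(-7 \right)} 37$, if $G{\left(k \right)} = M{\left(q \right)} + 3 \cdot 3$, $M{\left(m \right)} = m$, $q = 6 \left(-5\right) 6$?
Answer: $-6320$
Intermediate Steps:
$q = -180$ ($q = \left(-30\right) 6 = -180$)
$G{\left(k \right)} = -171$ ($G{\left(k \right)} = -180 + 3 \cdot 3 = -180 + 9 = -171$)
$c{\left(7,-6 \right)} + G{\left(-7 \right)} 37 = 7 - 6327 = -6320$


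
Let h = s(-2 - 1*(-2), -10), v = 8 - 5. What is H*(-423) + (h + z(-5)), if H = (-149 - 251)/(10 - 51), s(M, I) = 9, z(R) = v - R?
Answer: -168503/41 ≈ -4109.8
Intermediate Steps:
v = 3
z(R) = 3 - R
h = 9
H = 400/41 (H = -400/(-41) = -400*(-1/41) = 400/41 ≈ 9.7561)
H*(-423) + (h + z(-5)) = (400/41)*(-423) + (9 + (3 - 1*(-5))) = -169200/41 + (9 + (3 + 5)) = -169200/41 + (9 + 8) = -169200/41 + 17 = -168503/41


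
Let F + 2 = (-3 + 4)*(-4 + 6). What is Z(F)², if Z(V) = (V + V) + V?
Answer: 0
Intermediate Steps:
F = 0 (F = -2 + (-3 + 4)*(-4 + 6) = -2 + 1*2 = -2 + 2 = 0)
Z(V) = 3*V (Z(V) = 2*V + V = 3*V)
Z(F)² = (3*0)² = 0² = 0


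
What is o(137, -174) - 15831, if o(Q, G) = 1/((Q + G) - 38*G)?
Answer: -104088824/6575 ≈ -15831.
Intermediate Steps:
o(Q, G) = 1/(Q - 37*G) (o(Q, G) = 1/((G + Q) - 38*G) = 1/(Q - 37*G))
o(137, -174) - 15831 = -1/(-1*137 + 37*(-174)) - 15831 = -1/(-137 - 6438) - 15831 = -1/(-6575) - 15831 = -1*(-1/6575) - 15831 = 1/6575 - 15831 = -104088824/6575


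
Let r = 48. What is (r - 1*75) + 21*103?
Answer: 2136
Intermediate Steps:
(r - 1*75) + 21*103 = (48 - 1*75) + 21*103 = (48 - 75) + 2163 = -27 + 2163 = 2136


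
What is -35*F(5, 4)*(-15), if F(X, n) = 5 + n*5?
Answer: 13125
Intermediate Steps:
F(X, n) = 5 + 5*n
-35*F(5, 4)*(-15) = -35*(5 + 5*4)*(-15) = -35*(5 + 20)*(-15) = -35*25*(-15) = -875*(-15) = 13125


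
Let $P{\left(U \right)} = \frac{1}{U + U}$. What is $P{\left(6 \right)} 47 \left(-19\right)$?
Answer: $- \frac{893}{12} \approx -74.417$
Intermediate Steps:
$P{\left(U \right)} = \frac{1}{2 U}$
$P{\left(6 \right)} 47 \left(-19\right) = \frac{1}{2 \cdot 6} \cdot 47 \left(-19\right) = \frac{1}{2} \cdot \frac{1}{6} \cdot 47 \left(-19\right) = \frac{1}{12} \cdot 47 \left(-19\right) = \frac{47}{12} \left(-19\right) = - \frac{893}{12}$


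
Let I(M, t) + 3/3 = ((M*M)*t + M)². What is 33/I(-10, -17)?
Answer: 33/2924099 ≈ 1.1286e-5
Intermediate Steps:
I(M, t) = -1 + (M + t*M²)² (I(M, t) = -1 + ((M*M)*t + M)² = -1 + (M²*t + M)² = -1 + (t*M² + M)² = -1 + (M + t*M²)²)
33/I(-10, -17) = 33/(-1 + (-10)²*(1 - 10*(-17))²) = 33/(-1 + 100*(1 + 170)²) = 33/(-1 + 100*171²) = 33/(-1 + 100*29241) = 33/(-1 + 2924100) = 33/2924099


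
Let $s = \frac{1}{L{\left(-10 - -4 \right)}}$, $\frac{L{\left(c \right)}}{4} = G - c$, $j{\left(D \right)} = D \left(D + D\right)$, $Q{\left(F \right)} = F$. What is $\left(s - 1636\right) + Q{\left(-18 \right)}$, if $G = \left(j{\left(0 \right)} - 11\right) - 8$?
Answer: $- \frac{86009}{52} \approx -1654.0$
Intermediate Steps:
$j{\left(D \right)} = 2 D^{2}$ ($j{\left(D \right)} = D 2 D = 2 D^{2}$)
$G = -19$ ($G = \left(2 \cdot 0^{2} - 11\right) - 8 = \left(2 \cdot 0 - 11\right) - 8 = \left(0 - 11\right) - 8 = -11 - 8 = -19$)
$L{\left(c \right)} = -76 - 4 c$ ($L{\left(c \right)} = 4 \left(-19 - c\right) = -76 - 4 c$)
$s = - \frac{1}{52}$ ($s = \frac{1}{-76 - 4 \left(-10 - -4\right)} = \frac{1}{-76 - 4 \left(-10 + 4\right)} = \frac{1}{-76 - -24} = \frac{1}{-76 + 24} = \frac{1}{-52} = - \frac{1}{52} \approx -0.019231$)
$\left(s - 1636\right) + Q{\left(-18 \right)} = \left(- \frac{1}{52} - 1636\right) - 18 = - \frac{85073}{52} - 18 = - \frac{86009}{52}$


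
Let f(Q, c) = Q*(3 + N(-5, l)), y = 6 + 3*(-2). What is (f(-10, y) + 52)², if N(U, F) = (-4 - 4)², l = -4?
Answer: 381924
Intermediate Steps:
N(U, F) = 64 (N(U, F) = (-8)² = 64)
y = 0 (y = 6 - 6 = 0)
f(Q, c) = 67*Q (f(Q, c) = Q*(3 + 64) = Q*67 = 67*Q)
(f(-10, y) + 52)² = (67*(-10) + 52)² = (-670 + 52)² = (-618)² = 381924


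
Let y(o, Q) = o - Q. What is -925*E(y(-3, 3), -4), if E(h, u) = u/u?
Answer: -925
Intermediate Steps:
E(h, u) = 1
-925*E(y(-3, 3), -4) = -925*1 = -925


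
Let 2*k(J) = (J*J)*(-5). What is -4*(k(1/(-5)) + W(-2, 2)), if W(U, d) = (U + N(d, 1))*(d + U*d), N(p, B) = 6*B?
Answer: 162/5 ≈ 32.400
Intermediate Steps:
k(J) = -5*J²/2 (k(J) = ((J*J)*(-5))/2 = (J²*(-5))/2 = (-5*J²)/2 = -5*J²/2)
W(U, d) = (6 + U)*(d + U*d) (W(U, d) = (U + 6*1)*(d + U*d) = (U + 6)*(d + U*d) = (6 + U)*(d + U*d))
-4*(k(1/(-5)) + W(-2, 2)) = -4*(-5*(1/(-5))²/2 + 2*(6 + (-2)² + 7*(-2))) = -4*(-5*(1*(-⅕))²/2 + 2*(6 + 4 - 14)) = -4*(-5*(-⅕)²/2 + 2*(-4)) = -4*(-5/2*1/25 - 8) = -4*(-⅒ - 8) = -4*(-81/10) = 162/5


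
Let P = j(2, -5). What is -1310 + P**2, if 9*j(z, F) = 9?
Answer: -1309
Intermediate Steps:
j(z, F) = 1 (j(z, F) = (1/9)*9 = 1)
P = 1
-1310 + P**2 = -1310 + 1**2 = -1310 + 1 = -1309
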